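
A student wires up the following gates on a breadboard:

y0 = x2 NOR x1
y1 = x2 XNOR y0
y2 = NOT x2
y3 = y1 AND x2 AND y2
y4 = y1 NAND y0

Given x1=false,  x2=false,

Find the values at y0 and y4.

y0 = true; y4 = true

y0 = x2 NOR x1 = false NOR false = true
y1 = x2 XNOR y0 = false XNOR true = false
y4 = y1 NAND y0 = false NAND true = true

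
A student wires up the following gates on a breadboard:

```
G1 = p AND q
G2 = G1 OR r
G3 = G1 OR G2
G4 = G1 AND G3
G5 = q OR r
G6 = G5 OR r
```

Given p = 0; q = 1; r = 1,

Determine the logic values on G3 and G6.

G3 = 1, G6 = 1

G1 = p AND q = 0 AND 1 = 0
G2 = G1 OR r = 0 OR 1 = 1
G3 = G1 OR G2 = 0 OR 1 = 1
G5 = q OR r = 1 OR 1 = 1
G6 = G5 OR r = 1 OR 1 = 1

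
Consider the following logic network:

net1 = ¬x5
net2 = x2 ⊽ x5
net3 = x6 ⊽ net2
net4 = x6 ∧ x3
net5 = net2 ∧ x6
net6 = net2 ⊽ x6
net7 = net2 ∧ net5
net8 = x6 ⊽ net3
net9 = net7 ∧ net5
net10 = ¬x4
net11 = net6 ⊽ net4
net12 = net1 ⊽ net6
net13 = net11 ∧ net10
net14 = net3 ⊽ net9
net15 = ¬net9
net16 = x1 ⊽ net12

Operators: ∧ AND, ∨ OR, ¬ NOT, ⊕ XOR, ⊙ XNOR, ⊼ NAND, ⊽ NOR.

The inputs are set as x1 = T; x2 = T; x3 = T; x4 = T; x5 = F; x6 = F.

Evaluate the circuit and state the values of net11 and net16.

net11 = F, net16 = F

net1 = NOT x5 = NOT F = T
net2 = x2 NOR x5 = T NOR F = F
net4 = x6 AND x3 = F AND T = F
net6 = net2 NOR x6 = F NOR F = T
net11 = net6 NOR net4 = T NOR F = F
net12 = net1 NOR net6 = T NOR T = F
net16 = x1 NOR net12 = T NOR F = F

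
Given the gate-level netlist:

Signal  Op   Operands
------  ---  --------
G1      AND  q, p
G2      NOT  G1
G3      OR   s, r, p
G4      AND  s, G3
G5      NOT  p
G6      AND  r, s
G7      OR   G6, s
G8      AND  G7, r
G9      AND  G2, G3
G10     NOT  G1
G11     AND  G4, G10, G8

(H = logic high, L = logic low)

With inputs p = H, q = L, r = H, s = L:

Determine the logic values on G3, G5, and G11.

G1 = q AND p = L AND H = L
G3 = s OR r OR p = L OR H OR H = H
G4 = s AND G3 = L AND H = L
G5 = NOT p = NOT H = L
G6 = r AND s = H AND L = L
G7 = G6 OR s = L OR L = L
G8 = G7 AND r = L AND H = L
G10 = NOT G1 = NOT L = H
G11 = G4 AND G10 AND G8 = L AND H AND L = L

G3 = H  G5 = L  G11 = L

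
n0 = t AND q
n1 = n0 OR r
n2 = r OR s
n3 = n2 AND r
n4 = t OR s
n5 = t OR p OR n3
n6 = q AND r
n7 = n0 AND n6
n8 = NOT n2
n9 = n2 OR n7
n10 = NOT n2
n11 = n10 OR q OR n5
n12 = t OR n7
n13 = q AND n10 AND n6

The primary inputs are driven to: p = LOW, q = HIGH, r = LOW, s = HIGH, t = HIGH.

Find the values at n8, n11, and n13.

n8 = LOW, n11 = HIGH, n13 = LOW

n2 = r OR s = LOW OR HIGH = HIGH
n3 = n2 AND r = HIGH AND LOW = LOW
n5 = t OR p OR n3 = HIGH OR LOW OR LOW = HIGH
n6 = q AND r = HIGH AND LOW = LOW
n8 = NOT n2 = NOT HIGH = LOW
n10 = NOT n2 = NOT HIGH = LOW
n11 = n10 OR q OR n5 = LOW OR HIGH OR HIGH = HIGH
n13 = q AND n10 AND n6 = HIGH AND LOW AND LOW = LOW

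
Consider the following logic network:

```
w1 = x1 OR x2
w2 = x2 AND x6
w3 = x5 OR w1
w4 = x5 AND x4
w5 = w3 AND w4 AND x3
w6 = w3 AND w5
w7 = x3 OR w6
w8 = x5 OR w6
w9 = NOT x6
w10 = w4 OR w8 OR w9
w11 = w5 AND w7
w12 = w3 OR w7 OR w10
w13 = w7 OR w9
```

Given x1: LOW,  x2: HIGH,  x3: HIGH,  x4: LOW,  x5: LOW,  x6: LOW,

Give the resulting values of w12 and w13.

w12 = HIGH, w13 = HIGH

w1 = x1 OR x2 = LOW OR HIGH = HIGH
w3 = x5 OR w1 = LOW OR HIGH = HIGH
w4 = x5 AND x4 = LOW AND LOW = LOW
w5 = w3 AND w4 AND x3 = HIGH AND LOW AND HIGH = LOW
w6 = w3 AND w5 = HIGH AND LOW = LOW
w7 = x3 OR w6 = HIGH OR LOW = HIGH
w8 = x5 OR w6 = LOW OR LOW = LOW
w9 = NOT x6 = NOT LOW = HIGH
w10 = w4 OR w8 OR w9 = LOW OR LOW OR HIGH = HIGH
w12 = w3 OR w7 OR w10 = HIGH OR HIGH OR HIGH = HIGH
w13 = w7 OR w9 = HIGH OR HIGH = HIGH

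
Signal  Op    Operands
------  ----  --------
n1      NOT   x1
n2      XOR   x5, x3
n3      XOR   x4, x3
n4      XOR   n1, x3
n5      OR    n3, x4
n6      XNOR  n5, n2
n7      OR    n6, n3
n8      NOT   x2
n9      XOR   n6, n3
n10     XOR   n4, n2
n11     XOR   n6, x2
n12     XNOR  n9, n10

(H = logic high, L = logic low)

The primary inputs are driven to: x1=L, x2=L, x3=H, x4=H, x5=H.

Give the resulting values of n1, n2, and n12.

n1 = H  n2 = L  n12 = H

n1 = NOT x1 = NOT L = H
n2 = x5 XOR x3 = H XOR H = L
n3 = x4 XOR x3 = H XOR H = L
n4 = n1 XOR x3 = H XOR H = L
n5 = n3 OR x4 = L OR H = H
n6 = n5 XNOR n2 = H XNOR L = L
n9 = n6 XOR n3 = L XOR L = L
n10 = n4 XOR n2 = L XOR L = L
n12 = n9 XNOR n10 = L XNOR L = H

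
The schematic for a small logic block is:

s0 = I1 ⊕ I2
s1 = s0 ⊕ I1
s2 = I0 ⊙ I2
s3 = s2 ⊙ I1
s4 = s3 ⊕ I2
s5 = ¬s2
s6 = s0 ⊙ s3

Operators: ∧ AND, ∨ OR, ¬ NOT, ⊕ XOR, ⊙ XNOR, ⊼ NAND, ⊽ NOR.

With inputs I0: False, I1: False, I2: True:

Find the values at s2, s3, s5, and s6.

s0 = I1 XOR I2 = False XOR True = True
s2 = I0 XNOR I2 = False XNOR True = False
s3 = s2 XNOR I1 = False XNOR False = True
s5 = NOT s2 = NOT False = True
s6 = s0 XNOR s3 = True XNOR True = True

s2 = False, s3 = True, s5 = True, s6 = True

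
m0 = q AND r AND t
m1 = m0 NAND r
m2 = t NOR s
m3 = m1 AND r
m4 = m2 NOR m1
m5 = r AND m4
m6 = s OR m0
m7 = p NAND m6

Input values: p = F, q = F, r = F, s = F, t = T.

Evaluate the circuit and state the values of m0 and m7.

m0 = F, m7 = T

m0 = q AND r AND t = F AND F AND T = F
m6 = s OR m0 = F OR F = F
m7 = p NAND m6 = F NAND F = T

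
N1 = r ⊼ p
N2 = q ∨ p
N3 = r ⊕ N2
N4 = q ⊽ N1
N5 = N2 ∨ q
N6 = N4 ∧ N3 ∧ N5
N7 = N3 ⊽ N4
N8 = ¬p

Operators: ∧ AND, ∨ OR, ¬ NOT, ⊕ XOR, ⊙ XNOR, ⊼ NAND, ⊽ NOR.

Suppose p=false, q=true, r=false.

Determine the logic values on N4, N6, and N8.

N1 = r NAND p = false NAND false = true
N2 = q OR p = true OR false = true
N3 = r XOR N2 = false XOR true = true
N4 = q NOR N1 = true NOR true = false
N5 = N2 OR q = true OR true = true
N6 = N4 AND N3 AND N5 = false AND true AND true = false
N8 = NOT p = NOT false = true

N4 = false, N6 = false, N8 = true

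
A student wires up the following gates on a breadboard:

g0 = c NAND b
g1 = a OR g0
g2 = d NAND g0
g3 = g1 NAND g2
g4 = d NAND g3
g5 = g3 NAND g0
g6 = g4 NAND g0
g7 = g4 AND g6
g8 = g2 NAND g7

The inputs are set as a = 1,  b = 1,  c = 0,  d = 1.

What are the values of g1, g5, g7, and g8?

g0 = c NAND b = 0 NAND 1 = 1
g1 = a OR g0 = 1 OR 1 = 1
g2 = d NAND g0 = 1 NAND 1 = 0
g3 = g1 NAND g2 = 1 NAND 0 = 1
g4 = d NAND g3 = 1 NAND 1 = 0
g5 = g3 NAND g0 = 1 NAND 1 = 0
g6 = g4 NAND g0 = 0 NAND 1 = 1
g7 = g4 AND g6 = 0 AND 1 = 0
g8 = g2 NAND g7 = 0 NAND 0 = 1

g1 = 1, g5 = 0, g7 = 0, g8 = 1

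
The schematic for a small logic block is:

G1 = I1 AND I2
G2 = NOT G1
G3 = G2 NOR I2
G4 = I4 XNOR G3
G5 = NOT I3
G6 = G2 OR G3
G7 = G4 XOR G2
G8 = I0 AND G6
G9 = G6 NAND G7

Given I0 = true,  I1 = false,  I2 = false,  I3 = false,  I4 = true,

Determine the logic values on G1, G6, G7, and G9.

G1 = false  G6 = true  G7 = true  G9 = false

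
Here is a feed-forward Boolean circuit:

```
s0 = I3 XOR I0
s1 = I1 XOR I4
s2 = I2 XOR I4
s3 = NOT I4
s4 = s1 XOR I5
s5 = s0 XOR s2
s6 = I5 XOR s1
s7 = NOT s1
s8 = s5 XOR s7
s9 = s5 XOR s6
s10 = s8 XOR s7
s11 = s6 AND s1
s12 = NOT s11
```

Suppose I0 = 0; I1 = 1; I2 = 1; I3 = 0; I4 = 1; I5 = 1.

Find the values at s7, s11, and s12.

s1 = I1 XOR I4 = 1 XOR 1 = 0
s6 = I5 XOR s1 = 1 XOR 0 = 1
s7 = NOT s1 = NOT 0 = 1
s11 = s6 AND s1 = 1 AND 0 = 0
s12 = NOT s11 = NOT 0 = 1

s7 = 1, s11 = 0, s12 = 1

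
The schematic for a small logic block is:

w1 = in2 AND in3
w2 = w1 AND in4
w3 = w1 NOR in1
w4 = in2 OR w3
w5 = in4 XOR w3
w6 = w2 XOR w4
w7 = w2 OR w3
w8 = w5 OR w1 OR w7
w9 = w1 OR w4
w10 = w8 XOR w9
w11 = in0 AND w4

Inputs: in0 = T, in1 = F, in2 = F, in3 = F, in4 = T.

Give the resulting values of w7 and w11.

w7 = T; w11 = T

w1 = in2 AND in3 = F AND F = F
w2 = w1 AND in4 = F AND T = F
w3 = w1 NOR in1 = F NOR F = T
w4 = in2 OR w3 = F OR T = T
w7 = w2 OR w3 = F OR T = T
w11 = in0 AND w4 = T AND T = T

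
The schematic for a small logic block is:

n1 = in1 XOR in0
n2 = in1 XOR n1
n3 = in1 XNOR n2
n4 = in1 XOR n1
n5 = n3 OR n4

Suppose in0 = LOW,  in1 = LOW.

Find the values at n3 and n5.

n1 = in1 XOR in0 = LOW XOR LOW = LOW
n2 = in1 XOR n1 = LOW XOR LOW = LOW
n3 = in1 XNOR n2 = LOW XNOR LOW = HIGH
n4 = in1 XOR n1 = LOW XOR LOW = LOW
n5 = n3 OR n4 = HIGH OR LOW = HIGH

n3 = HIGH  n5 = HIGH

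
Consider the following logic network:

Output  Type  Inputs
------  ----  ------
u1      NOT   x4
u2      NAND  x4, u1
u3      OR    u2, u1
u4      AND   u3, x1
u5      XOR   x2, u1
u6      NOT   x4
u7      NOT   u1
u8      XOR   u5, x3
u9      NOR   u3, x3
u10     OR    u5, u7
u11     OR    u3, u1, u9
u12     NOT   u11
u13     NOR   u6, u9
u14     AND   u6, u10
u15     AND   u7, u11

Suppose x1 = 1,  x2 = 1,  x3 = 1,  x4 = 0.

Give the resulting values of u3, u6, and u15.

u3 = 1; u6 = 1; u15 = 0

u1 = NOT x4 = NOT 0 = 1
u2 = x4 NAND u1 = 0 NAND 1 = 1
u3 = u2 OR u1 = 1 OR 1 = 1
u6 = NOT x4 = NOT 0 = 1
u7 = NOT u1 = NOT 1 = 0
u9 = u3 NOR x3 = 1 NOR 1 = 0
u11 = u3 OR u1 OR u9 = 1 OR 1 OR 0 = 1
u15 = u7 AND u11 = 0 AND 1 = 0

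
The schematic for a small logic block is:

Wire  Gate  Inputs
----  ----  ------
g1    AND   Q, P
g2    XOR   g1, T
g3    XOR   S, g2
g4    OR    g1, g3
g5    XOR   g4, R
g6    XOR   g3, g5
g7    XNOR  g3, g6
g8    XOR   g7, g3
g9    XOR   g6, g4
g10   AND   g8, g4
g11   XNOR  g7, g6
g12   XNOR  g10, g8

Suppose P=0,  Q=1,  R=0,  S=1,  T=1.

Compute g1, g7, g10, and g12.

g1 = 0, g7 = 1, g10 = 0, g12 = 0

g1 = Q AND P = 1 AND 0 = 0
g2 = g1 XOR T = 0 XOR 1 = 1
g3 = S XOR g2 = 1 XOR 1 = 0
g4 = g1 OR g3 = 0 OR 0 = 0
g5 = g4 XOR R = 0 XOR 0 = 0
g6 = g3 XOR g5 = 0 XOR 0 = 0
g7 = g3 XNOR g6 = 0 XNOR 0 = 1
g8 = g7 XOR g3 = 1 XOR 0 = 1
g10 = g8 AND g4 = 1 AND 0 = 0
g12 = g10 XNOR g8 = 0 XNOR 1 = 0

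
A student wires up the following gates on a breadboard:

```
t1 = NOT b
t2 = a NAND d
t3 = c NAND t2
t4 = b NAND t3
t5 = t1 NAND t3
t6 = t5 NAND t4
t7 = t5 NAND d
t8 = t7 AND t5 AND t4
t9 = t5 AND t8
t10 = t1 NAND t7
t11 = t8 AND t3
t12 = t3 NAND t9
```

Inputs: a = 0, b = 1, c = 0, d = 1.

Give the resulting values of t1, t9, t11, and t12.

t1 = 0  t9 = 0  t11 = 0  t12 = 1

t1 = NOT b = NOT 1 = 0
t2 = a NAND d = 0 NAND 1 = 1
t3 = c NAND t2 = 0 NAND 1 = 1
t4 = b NAND t3 = 1 NAND 1 = 0
t5 = t1 NAND t3 = 0 NAND 1 = 1
t7 = t5 NAND d = 1 NAND 1 = 0
t8 = t7 AND t5 AND t4 = 0 AND 1 AND 0 = 0
t9 = t5 AND t8 = 1 AND 0 = 0
t11 = t8 AND t3 = 0 AND 1 = 0
t12 = t3 NAND t9 = 1 NAND 0 = 1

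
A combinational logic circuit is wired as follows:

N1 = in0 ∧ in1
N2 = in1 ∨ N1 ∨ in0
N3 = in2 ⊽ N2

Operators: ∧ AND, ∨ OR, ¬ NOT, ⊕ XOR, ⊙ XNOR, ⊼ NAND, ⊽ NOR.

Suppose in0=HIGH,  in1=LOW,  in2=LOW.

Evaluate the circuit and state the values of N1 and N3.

N1 = LOW; N3 = LOW

N1 = in0 AND in1 = HIGH AND LOW = LOW
N2 = in1 OR N1 OR in0 = LOW OR LOW OR HIGH = HIGH
N3 = in2 NOR N2 = LOW NOR HIGH = LOW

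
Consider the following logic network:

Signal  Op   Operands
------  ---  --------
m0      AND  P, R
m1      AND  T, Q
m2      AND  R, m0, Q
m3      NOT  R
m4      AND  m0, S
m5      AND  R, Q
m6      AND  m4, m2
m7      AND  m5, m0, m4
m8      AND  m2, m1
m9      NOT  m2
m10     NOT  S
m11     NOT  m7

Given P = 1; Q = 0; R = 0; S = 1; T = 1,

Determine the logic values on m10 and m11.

m0 = P AND R = 1 AND 0 = 0
m4 = m0 AND S = 0 AND 1 = 0
m5 = R AND Q = 0 AND 0 = 0
m7 = m5 AND m0 AND m4 = 0 AND 0 AND 0 = 0
m10 = NOT S = NOT 1 = 0
m11 = NOT m7 = NOT 0 = 1

m10 = 0; m11 = 1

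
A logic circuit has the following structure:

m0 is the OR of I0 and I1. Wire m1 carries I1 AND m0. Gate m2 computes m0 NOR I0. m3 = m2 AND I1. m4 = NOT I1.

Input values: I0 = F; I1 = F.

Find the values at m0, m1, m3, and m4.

m0 = F, m1 = F, m3 = F, m4 = T

m0 = I0 OR I1 = F OR F = F
m1 = I1 AND m0 = F AND F = F
m2 = m0 NOR I0 = F NOR F = T
m3 = m2 AND I1 = T AND F = F
m4 = NOT I1 = NOT F = T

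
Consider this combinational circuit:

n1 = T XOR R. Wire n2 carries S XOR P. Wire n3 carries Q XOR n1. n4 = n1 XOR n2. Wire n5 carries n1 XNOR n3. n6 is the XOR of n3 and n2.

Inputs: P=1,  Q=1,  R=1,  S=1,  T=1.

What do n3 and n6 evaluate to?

n1 = T XOR R = 1 XOR 1 = 0
n2 = S XOR P = 1 XOR 1 = 0
n3 = Q XOR n1 = 1 XOR 0 = 1
n6 = n3 XOR n2 = 1 XOR 0 = 1

n3 = 1; n6 = 1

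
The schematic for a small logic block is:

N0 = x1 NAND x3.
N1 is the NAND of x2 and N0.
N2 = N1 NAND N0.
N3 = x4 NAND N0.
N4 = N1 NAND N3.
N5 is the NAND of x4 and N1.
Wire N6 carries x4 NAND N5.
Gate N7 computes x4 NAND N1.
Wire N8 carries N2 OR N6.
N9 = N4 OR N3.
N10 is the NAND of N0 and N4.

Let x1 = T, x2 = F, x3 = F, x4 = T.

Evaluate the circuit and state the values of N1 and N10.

N0 = x1 NAND x3 = T NAND F = T
N1 = x2 NAND N0 = F NAND T = T
N3 = x4 NAND N0 = T NAND T = F
N4 = N1 NAND N3 = T NAND F = T
N10 = N0 NAND N4 = T NAND T = F

N1 = T  N10 = F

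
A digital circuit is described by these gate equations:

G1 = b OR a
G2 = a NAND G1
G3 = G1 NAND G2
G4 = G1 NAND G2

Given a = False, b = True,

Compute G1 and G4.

G1 = b OR a = True OR False = True
G2 = a NAND G1 = False NAND True = True
G4 = G1 NAND G2 = True NAND True = False

G1 = True; G4 = False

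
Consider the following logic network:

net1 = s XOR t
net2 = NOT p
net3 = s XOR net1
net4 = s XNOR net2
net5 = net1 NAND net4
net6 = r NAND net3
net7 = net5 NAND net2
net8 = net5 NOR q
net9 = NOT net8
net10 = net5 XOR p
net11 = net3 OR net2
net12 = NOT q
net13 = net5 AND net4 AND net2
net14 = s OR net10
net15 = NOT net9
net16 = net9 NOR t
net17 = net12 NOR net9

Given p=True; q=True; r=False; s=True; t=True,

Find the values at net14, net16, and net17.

net1 = s XOR t = True XOR True = False
net2 = NOT p = NOT True = False
net4 = s XNOR net2 = True XNOR False = False
net5 = net1 NAND net4 = False NAND False = True
net8 = net5 NOR q = True NOR True = False
net9 = NOT net8 = NOT False = True
net10 = net5 XOR p = True XOR True = False
net12 = NOT q = NOT True = False
net14 = s OR net10 = True OR False = True
net16 = net9 NOR t = True NOR True = False
net17 = net12 NOR net9 = False NOR True = False

net14 = True, net16 = False, net17 = False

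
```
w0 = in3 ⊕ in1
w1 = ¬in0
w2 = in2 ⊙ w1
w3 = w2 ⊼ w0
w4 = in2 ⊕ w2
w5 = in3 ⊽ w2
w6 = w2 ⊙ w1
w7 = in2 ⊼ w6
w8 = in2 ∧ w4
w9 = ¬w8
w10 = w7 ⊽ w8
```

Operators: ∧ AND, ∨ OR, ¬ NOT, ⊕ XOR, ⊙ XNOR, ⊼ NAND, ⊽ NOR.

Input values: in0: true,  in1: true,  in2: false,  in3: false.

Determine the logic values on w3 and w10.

w3 = false; w10 = false

w0 = in3 XOR in1 = false XOR true = true
w1 = NOT in0 = NOT true = false
w2 = in2 XNOR w1 = false XNOR false = true
w3 = w2 NAND w0 = true NAND true = false
w4 = in2 XOR w2 = false XOR true = true
w6 = w2 XNOR w1 = true XNOR false = false
w7 = in2 NAND w6 = false NAND false = true
w8 = in2 AND w4 = false AND true = false
w10 = w7 NOR w8 = true NOR false = false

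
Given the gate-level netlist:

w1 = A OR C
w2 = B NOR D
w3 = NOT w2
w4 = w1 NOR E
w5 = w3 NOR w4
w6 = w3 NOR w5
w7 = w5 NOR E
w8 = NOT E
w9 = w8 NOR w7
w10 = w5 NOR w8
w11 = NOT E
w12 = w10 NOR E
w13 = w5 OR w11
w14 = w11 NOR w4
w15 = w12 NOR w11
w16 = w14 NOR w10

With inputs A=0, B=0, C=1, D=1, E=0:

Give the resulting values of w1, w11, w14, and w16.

w1 = 1, w11 = 1, w14 = 0, w16 = 1

w1 = A OR C = 0 OR 1 = 1
w2 = B NOR D = 0 NOR 1 = 0
w3 = NOT w2 = NOT 0 = 1
w4 = w1 NOR E = 1 NOR 0 = 0
w5 = w3 NOR w4 = 1 NOR 0 = 0
w8 = NOT E = NOT 0 = 1
w10 = w5 NOR w8 = 0 NOR 1 = 0
w11 = NOT E = NOT 0 = 1
w14 = w11 NOR w4 = 1 NOR 0 = 0
w16 = w14 NOR w10 = 0 NOR 0 = 1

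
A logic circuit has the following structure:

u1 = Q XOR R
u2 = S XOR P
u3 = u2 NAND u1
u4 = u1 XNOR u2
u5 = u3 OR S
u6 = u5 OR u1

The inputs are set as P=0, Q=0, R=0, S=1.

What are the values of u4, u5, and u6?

u4 = 0  u5 = 1  u6 = 1

u1 = Q XOR R = 0 XOR 0 = 0
u2 = S XOR P = 1 XOR 0 = 1
u3 = u2 NAND u1 = 1 NAND 0 = 1
u4 = u1 XNOR u2 = 0 XNOR 1 = 0
u5 = u3 OR S = 1 OR 1 = 1
u6 = u5 OR u1 = 1 OR 0 = 1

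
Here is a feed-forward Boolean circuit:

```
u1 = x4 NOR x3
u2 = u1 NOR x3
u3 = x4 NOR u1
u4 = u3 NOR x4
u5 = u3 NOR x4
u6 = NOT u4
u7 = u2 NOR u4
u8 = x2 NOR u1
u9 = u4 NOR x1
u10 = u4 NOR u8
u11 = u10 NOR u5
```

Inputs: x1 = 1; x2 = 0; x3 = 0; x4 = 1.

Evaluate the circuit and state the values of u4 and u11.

u4 = 0, u11 = 1

u1 = x4 NOR x3 = 1 NOR 0 = 0
u3 = x4 NOR u1 = 1 NOR 0 = 0
u4 = u3 NOR x4 = 0 NOR 1 = 0
u5 = u3 NOR x4 = 0 NOR 1 = 0
u8 = x2 NOR u1 = 0 NOR 0 = 1
u10 = u4 NOR u8 = 0 NOR 1 = 0
u11 = u10 NOR u5 = 0 NOR 0 = 1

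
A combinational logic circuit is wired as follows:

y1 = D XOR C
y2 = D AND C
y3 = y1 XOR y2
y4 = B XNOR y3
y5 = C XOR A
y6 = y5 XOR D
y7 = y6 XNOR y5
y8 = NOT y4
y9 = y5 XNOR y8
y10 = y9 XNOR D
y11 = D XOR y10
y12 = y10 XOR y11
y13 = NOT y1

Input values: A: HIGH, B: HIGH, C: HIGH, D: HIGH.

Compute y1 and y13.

y1 = LOW  y13 = HIGH

y1 = D XOR C = HIGH XOR HIGH = LOW
y13 = NOT y1 = NOT LOW = HIGH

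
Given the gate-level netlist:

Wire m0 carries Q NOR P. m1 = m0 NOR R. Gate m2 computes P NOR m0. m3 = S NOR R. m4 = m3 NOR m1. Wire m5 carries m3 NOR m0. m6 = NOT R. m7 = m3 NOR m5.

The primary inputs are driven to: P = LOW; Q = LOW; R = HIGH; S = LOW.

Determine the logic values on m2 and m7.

m2 = LOW, m7 = HIGH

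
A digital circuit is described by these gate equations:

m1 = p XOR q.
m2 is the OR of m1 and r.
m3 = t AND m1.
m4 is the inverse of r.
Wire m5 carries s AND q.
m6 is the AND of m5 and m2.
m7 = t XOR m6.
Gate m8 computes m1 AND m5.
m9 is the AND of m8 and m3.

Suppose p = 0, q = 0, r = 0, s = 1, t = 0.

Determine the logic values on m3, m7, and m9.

m1 = p XOR q = 0 XOR 0 = 0
m2 = m1 OR r = 0 OR 0 = 0
m3 = t AND m1 = 0 AND 0 = 0
m5 = s AND q = 1 AND 0 = 0
m6 = m5 AND m2 = 0 AND 0 = 0
m7 = t XOR m6 = 0 XOR 0 = 0
m8 = m1 AND m5 = 0 AND 0 = 0
m9 = m8 AND m3 = 0 AND 0 = 0

m3 = 0, m7 = 0, m9 = 0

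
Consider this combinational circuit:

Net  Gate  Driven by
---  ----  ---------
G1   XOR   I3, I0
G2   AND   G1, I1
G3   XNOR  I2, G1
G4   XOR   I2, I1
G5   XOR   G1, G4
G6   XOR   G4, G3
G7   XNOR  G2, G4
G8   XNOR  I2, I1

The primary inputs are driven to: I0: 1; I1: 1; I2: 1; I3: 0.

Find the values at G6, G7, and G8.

G6 = 1, G7 = 0, G8 = 1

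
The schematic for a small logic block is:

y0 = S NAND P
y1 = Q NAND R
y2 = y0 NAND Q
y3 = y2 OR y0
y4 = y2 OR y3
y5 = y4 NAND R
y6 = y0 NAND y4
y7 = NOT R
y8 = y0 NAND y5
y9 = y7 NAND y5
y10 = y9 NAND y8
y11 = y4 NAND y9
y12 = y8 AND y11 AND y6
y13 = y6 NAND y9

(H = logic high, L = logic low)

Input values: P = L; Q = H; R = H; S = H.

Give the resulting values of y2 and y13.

y0 = S NAND P = H NAND L = H
y2 = y0 NAND Q = H NAND H = L
y3 = y2 OR y0 = L OR H = H
y4 = y2 OR y3 = L OR H = H
y5 = y4 NAND R = H NAND H = L
y6 = y0 NAND y4 = H NAND H = L
y7 = NOT R = NOT H = L
y9 = y7 NAND y5 = L NAND L = H
y13 = y6 NAND y9 = L NAND H = H

y2 = L; y13 = H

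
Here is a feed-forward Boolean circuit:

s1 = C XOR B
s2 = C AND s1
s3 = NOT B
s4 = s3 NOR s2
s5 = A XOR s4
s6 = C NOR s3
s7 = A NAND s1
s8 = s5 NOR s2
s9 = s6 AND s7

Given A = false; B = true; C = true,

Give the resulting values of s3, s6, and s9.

s3 = false, s6 = false, s9 = false

s1 = C XOR B = true XOR true = false
s3 = NOT B = NOT true = false
s6 = C NOR s3 = true NOR false = false
s7 = A NAND s1 = false NAND false = true
s9 = s6 AND s7 = false AND true = false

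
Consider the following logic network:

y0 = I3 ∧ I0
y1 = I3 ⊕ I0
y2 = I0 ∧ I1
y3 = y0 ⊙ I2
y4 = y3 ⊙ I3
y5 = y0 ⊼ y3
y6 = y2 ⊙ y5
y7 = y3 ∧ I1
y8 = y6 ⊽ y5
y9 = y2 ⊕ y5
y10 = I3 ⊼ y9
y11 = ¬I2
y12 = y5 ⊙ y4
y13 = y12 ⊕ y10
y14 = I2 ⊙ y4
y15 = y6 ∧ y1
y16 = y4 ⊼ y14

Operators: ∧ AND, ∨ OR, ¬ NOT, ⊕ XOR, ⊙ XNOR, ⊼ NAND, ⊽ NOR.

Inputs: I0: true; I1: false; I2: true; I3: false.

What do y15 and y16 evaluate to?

y15 = false, y16 = false

y0 = I3 AND I0 = false AND true = false
y1 = I3 XOR I0 = false XOR true = true
y2 = I0 AND I1 = true AND false = false
y3 = y0 XNOR I2 = false XNOR true = false
y4 = y3 XNOR I3 = false XNOR false = true
y5 = y0 NAND y3 = false NAND false = true
y6 = y2 XNOR y5 = false XNOR true = false
y14 = I2 XNOR y4 = true XNOR true = true
y15 = y6 AND y1 = false AND true = false
y16 = y4 NAND y14 = true NAND true = false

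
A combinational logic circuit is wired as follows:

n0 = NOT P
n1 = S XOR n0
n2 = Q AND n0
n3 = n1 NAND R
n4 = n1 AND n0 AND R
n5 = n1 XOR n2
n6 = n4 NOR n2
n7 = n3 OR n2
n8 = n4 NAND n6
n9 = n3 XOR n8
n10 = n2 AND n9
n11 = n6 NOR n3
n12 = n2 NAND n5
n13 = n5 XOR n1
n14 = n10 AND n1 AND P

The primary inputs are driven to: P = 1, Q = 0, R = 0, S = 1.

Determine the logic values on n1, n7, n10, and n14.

n0 = NOT P = NOT 1 = 0
n1 = S XOR n0 = 1 XOR 0 = 1
n2 = Q AND n0 = 0 AND 0 = 0
n3 = n1 NAND R = 1 NAND 0 = 1
n4 = n1 AND n0 AND R = 1 AND 0 AND 0 = 0
n6 = n4 NOR n2 = 0 NOR 0 = 1
n7 = n3 OR n2 = 1 OR 0 = 1
n8 = n4 NAND n6 = 0 NAND 1 = 1
n9 = n3 XOR n8 = 1 XOR 1 = 0
n10 = n2 AND n9 = 0 AND 0 = 0
n14 = n10 AND n1 AND P = 0 AND 1 AND 1 = 0

n1 = 1; n7 = 1; n10 = 0; n14 = 0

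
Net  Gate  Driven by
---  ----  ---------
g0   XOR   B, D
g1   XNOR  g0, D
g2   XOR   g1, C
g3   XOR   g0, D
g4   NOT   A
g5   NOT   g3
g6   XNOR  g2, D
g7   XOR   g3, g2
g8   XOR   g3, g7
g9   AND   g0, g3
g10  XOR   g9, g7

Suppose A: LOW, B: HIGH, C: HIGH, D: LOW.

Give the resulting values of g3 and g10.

g3 = HIGH, g10 = HIGH

g0 = B XOR D = HIGH XOR LOW = HIGH
g1 = g0 XNOR D = HIGH XNOR LOW = LOW
g2 = g1 XOR C = LOW XOR HIGH = HIGH
g3 = g0 XOR D = HIGH XOR LOW = HIGH
g7 = g3 XOR g2 = HIGH XOR HIGH = LOW
g9 = g0 AND g3 = HIGH AND HIGH = HIGH
g10 = g9 XOR g7 = HIGH XOR LOW = HIGH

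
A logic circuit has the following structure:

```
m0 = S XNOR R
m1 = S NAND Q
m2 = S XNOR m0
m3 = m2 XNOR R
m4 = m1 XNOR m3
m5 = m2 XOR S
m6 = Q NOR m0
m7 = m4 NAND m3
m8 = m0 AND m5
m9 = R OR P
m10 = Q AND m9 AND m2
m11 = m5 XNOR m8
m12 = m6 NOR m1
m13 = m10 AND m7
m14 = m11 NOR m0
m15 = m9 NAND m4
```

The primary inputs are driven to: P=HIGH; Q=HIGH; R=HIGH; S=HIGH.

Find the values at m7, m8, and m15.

m7 = HIGH; m8 = LOW; m15 = HIGH

m0 = S XNOR R = HIGH XNOR HIGH = HIGH
m1 = S NAND Q = HIGH NAND HIGH = LOW
m2 = S XNOR m0 = HIGH XNOR HIGH = HIGH
m3 = m2 XNOR R = HIGH XNOR HIGH = HIGH
m4 = m1 XNOR m3 = LOW XNOR HIGH = LOW
m5 = m2 XOR S = HIGH XOR HIGH = LOW
m7 = m4 NAND m3 = LOW NAND HIGH = HIGH
m8 = m0 AND m5 = HIGH AND LOW = LOW
m9 = R OR P = HIGH OR HIGH = HIGH
m15 = m9 NAND m4 = HIGH NAND LOW = HIGH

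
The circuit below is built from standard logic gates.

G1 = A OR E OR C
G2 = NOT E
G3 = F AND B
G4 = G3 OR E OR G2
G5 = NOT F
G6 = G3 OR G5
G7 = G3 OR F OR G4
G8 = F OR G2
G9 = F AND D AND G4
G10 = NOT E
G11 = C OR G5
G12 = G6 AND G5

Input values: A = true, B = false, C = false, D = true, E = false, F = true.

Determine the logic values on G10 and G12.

G3 = F AND B = true AND false = false
G5 = NOT F = NOT true = false
G6 = G3 OR G5 = false OR false = false
G10 = NOT E = NOT false = true
G12 = G6 AND G5 = false AND false = false

G10 = true; G12 = false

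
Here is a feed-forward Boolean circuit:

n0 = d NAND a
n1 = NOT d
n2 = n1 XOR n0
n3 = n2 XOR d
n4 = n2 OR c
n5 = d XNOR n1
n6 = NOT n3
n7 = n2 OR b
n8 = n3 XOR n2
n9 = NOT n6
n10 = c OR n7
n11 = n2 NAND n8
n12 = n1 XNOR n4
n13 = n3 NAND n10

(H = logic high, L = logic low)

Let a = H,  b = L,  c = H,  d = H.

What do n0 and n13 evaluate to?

n0 = L, n13 = L

n0 = d NAND a = H NAND H = L
n1 = NOT d = NOT H = L
n2 = n1 XOR n0 = L XOR L = L
n3 = n2 XOR d = L XOR H = H
n7 = n2 OR b = L OR L = L
n10 = c OR n7 = H OR L = H
n13 = n3 NAND n10 = H NAND H = L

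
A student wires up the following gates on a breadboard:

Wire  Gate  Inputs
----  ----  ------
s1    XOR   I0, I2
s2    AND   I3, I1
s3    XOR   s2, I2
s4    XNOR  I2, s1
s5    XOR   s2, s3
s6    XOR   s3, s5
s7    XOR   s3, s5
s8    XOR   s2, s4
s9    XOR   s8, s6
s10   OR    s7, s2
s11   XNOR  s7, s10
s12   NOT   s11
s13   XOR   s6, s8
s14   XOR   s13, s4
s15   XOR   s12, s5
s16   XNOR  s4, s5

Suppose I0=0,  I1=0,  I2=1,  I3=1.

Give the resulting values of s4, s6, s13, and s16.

s1 = I0 XOR I2 = 0 XOR 1 = 1
s2 = I3 AND I1 = 1 AND 0 = 0
s3 = s2 XOR I2 = 0 XOR 1 = 1
s4 = I2 XNOR s1 = 1 XNOR 1 = 1
s5 = s2 XOR s3 = 0 XOR 1 = 1
s6 = s3 XOR s5 = 1 XOR 1 = 0
s8 = s2 XOR s4 = 0 XOR 1 = 1
s13 = s6 XOR s8 = 0 XOR 1 = 1
s16 = s4 XNOR s5 = 1 XNOR 1 = 1

s4 = 1, s6 = 0, s13 = 1, s16 = 1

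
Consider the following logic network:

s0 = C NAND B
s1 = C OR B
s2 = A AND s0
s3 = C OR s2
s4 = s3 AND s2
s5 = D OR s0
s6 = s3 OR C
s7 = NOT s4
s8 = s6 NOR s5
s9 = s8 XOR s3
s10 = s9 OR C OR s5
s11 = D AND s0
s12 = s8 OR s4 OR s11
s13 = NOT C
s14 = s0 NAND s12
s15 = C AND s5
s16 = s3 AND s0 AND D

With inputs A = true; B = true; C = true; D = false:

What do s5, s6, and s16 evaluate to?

s0 = C NAND B = true NAND true = false
s2 = A AND s0 = true AND false = false
s3 = C OR s2 = true OR false = true
s5 = D OR s0 = false OR false = false
s6 = s3 OR C = true OR true = true
s16 = s3 AND s0 AND D = true AND false AND false = false

s5 = false; s6 = true; s16 = false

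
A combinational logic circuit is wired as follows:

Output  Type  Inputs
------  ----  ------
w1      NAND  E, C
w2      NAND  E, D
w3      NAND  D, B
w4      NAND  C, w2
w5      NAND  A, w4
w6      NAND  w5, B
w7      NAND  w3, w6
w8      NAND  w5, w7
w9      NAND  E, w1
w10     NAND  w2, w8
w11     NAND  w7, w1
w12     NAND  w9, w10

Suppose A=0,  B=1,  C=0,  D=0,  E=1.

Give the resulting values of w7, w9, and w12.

w1 = E NAND C = 1 NAND 0 = 1
w2 = E NAND D = 1 NAND 0 = 1
w3 = D NAND B = 0 NAND 1 = 1
w4 = C NAND w2 = 0 NAND 1 = 1
w5 = A NAND w4 = 0 NAND 1 = 1
w6 = w5 NAND B = 1 NAND 1 = 0
w7 = w3 NAND w6 = 1 NAND 0 = 1
w8 = w5 NAND w7 = 1 NAND 1 = 0
w9 = E NAND w1 = 1 NAND 1 = 0
w10 = w2 NAND w8 = 1 NAND 0 = 1
w12 = w9 NAND w10 = 0 NAND 1 = 1

w7 = 1  w9 = 0  w12 = 1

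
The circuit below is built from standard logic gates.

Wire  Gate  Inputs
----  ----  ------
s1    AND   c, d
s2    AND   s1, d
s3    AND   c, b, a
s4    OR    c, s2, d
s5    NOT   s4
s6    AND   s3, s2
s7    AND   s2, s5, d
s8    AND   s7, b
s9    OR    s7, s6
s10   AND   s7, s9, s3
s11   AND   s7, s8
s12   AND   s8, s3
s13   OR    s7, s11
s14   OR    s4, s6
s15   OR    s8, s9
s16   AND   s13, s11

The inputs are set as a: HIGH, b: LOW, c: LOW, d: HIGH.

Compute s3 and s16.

s3 = LOW; s16 = LOW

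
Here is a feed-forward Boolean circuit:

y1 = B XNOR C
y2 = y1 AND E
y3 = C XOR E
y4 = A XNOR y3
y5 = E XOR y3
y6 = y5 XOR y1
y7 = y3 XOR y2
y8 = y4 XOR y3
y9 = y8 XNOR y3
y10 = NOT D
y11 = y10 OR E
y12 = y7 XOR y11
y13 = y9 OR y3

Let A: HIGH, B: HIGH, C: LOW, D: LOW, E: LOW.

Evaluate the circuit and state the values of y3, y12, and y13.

y3 = LOW, y12 = HIGH, y13 = HIGH

y1 = B XNOR C = HIGH XNOR LOW = LOW
y2 = y1 AND E = LOW AND LOW = LOW
y3 = C XOR E = LOW XOR LOW = LOW
y4 = A XNOR y3 = HIGH XNOR LOW = LOW
y7 = y3 XOR y2 = LOW XOR LOW = LOW
y8 = y4 XOR y3 = LOW XOR LOW = LOW
y9 = y8 XNOR y3 = LOW XNOR LOW = HIGH
y10 = NOT D = NOT LOW = HIGH
y11 = y10 OR E = HIGH OR LOW = HIGH
y12 = y7 XOR y11 = LOW XOR HIGH = HIGH
y13 = y9 OR y3 = HIGH OR LOW = HIGH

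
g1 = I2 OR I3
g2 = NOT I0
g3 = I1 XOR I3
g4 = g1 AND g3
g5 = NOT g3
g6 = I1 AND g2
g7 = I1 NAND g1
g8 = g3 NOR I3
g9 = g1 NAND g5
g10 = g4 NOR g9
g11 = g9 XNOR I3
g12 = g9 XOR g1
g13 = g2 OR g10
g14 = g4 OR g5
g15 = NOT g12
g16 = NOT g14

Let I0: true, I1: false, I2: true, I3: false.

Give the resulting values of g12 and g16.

g12 = true; g16 = false

g1 = I2 OR I3 = true OR false = true
g3 = I1 XOR I3 = false XOR false = false
g4 = g1 AND g3 = true AND false = false
g5 = NOT g3 = NOT false = true
g9 = g1 NAND g5 = true NAND true = false
g12 = g9 XOR g1 = false XOR true = true
g14 = g4 OR g5 = false OR true = true
g16 = NOT g14 = NOT true = false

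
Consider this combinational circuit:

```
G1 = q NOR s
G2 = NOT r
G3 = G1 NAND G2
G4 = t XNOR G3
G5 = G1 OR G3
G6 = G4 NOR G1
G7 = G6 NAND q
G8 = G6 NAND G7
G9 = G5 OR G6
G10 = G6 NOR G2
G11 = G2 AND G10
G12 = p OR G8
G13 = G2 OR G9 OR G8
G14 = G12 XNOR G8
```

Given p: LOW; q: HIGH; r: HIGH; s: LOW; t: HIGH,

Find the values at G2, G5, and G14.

G2 = LOW, G5 = HIGH, G14 = HIGH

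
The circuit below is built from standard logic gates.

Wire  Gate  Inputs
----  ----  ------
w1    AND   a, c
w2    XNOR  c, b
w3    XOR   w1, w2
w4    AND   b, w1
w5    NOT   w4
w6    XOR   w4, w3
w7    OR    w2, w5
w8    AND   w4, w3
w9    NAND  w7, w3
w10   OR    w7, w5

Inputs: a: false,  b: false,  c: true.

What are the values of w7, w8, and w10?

w1 = a AND c = false AND true = false
w2 = c XNOR b = true XNOR false = false
w3 = w1 XOR w2 = false XOR false = false
w4 = b AND w1 = false AND false = false
w5 = NOT w4 = NOT false = true
w7 = w2 OR w5 = false OR true = true
w8 = w4 AND w3 = false AND false = false
w10 = w7 OR w5 = true OR true = true

w7 = true, w8 = false, w10 = true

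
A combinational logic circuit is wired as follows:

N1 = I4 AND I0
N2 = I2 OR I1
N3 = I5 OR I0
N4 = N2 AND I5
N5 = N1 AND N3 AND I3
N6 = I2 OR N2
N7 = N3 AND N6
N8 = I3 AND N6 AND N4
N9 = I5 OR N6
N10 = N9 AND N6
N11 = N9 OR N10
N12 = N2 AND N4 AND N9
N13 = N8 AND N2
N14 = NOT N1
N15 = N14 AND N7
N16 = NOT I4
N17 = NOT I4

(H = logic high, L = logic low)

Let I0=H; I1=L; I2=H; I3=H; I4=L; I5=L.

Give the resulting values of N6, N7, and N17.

N2 = I2 OR I1 = H OR L = H
N3 = I5 OR I0 = L OR H = H
N6 = I2 OR N2 = H OR H = H
N7 = N3 AND N6 = H AND H = H
N17 = NOT I4 = NOT L = H

N6 = H, N7 = H, N17 = H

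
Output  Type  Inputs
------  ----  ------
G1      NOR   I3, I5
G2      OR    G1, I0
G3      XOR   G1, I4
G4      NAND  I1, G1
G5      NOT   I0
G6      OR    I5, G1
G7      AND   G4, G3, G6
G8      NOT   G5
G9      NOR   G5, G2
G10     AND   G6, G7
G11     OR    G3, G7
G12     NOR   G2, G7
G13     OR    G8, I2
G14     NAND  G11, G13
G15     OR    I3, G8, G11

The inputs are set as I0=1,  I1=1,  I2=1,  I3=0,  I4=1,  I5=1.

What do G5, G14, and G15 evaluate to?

G5 = 0; G14 = 0; G15 = 1

G1 = I3 NOR I5 = 0 NOR 1 = 0
G3 = G1 XOR I4 = 0 XOR 1 = 1
G4 = I1 NAND G1 = 1 NAND 0 = 1
G5 = NOT I0 = NOT 1 = 0
G6 = I5 OR G1 = 1 OR 0 = 1
G7 = G4 AND G3 AND G6 = 1 AND 1 AND 1 = 1
G8 = NOT G5 = NOT 0 = 1
G11 = G3 OR G7 = 1 OR 1 = 1
G13 = G8 OR I2 = 1 OR 1 = 1
G14 = G11 NAND G13 = 1 NAND 1 = 0
G15 = I3 OR G8 OR G11 = 0 OR 1 OR 1 = 1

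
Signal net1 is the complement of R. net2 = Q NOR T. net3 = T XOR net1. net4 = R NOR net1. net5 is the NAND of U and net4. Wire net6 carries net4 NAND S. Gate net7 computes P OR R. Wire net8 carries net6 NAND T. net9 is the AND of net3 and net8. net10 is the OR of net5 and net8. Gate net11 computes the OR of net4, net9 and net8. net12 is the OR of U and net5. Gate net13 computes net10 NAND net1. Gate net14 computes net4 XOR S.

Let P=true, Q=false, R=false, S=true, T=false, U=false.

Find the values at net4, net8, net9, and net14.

net4 = false  net8 = true  net9 = true  net14 = true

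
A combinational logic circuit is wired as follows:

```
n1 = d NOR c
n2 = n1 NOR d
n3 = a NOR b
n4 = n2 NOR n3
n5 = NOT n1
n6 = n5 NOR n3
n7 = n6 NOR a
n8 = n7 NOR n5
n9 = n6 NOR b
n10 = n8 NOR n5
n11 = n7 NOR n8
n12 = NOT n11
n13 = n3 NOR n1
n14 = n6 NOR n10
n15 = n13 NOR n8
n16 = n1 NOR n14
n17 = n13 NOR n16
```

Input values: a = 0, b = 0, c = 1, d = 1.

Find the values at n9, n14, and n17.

n9 = 1; n14 = 1; n17 = 1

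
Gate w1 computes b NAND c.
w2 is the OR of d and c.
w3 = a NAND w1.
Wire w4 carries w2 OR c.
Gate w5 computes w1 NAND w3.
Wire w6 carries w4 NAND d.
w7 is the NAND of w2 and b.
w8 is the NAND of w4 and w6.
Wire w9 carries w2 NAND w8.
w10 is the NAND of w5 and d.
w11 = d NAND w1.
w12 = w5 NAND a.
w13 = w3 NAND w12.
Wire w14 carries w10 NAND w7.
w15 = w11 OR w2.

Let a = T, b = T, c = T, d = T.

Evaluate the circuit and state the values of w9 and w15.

w1 = b NAND c = T NAND T = F
w2 = d OR c = T OR T = T
w4 = w2 OR c = T OR T = T
w6 = w4 NAND d = T NAND T = F
w8 = w4 NAND w6 = T NAND F = T
w9 = w2 NAND w8 = T NAND T = F
w11 = d NAND w1 = T NAND F = T
w15 = w11 OR w2 = T OR T = T

w9 = F, w15 = T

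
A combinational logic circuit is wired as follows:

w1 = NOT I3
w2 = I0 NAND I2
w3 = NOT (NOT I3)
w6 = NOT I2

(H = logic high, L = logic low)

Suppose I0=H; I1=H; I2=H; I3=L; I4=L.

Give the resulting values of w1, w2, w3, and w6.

w1 = H, w2 = L, w3 = L, w6 = L

w1 = NOT L = H
w2 = H NAND H = L
w3 = NOT (NOT L) = L
w6 = NOT H = L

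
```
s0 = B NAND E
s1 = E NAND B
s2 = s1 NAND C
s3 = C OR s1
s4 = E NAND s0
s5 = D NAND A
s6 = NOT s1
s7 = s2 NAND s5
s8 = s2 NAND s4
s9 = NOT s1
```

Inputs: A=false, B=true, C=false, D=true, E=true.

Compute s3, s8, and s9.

s0 = B NAND E = true NAND true = false
s1 = E NAND B = true NAND true = false
s2 = s1 NAND C = false NAND false = true
s3 = C OR s1 = false OR false = false
s4 = E NAND s0 = true NAND false = true
s8 = s2 NAND s4 = true NAND true = false
s9 = NOT s1 = NOT false = true

s3 = false, s8 = false, s9 = true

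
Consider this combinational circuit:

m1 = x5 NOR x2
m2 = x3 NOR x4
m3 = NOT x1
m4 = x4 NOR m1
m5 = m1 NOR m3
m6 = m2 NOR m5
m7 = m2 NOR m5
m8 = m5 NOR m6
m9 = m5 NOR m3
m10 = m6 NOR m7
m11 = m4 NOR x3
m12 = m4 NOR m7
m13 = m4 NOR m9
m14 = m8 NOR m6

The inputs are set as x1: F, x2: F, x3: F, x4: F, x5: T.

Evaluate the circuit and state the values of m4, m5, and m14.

m4 = T  m5 = F  m14 = F

m1 = x5 NOR x2 = T NOR F = F
m2 = x3 NOR x4 = F NOR F = T
m3 = NOT x1 = NOT F = T
m4 = x4 NOR m1 = F NOR F = T
m5 = m1 NOR m3 = F NOR T = F
m6 = m2 NOR m5 = T NOR F = F
m8 = m5 NOR m6 = F NOR F = T
m14 = m8 NOR m6 = T NOR F = F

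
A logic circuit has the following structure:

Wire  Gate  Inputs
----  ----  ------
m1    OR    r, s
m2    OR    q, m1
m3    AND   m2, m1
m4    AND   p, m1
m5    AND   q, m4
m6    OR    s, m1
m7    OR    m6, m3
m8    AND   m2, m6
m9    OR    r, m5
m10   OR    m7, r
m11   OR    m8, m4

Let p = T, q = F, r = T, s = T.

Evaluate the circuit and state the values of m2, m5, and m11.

m1 = r OR s = T OR T = T
m2 = q OR m1 = F OR T = T
m4 = p AND m1 = T AND T = T
m5 = q AND m4 = F AND T = F
m6 = s OR m1 = T OR T = T
m8 = m2 AND m6 = T AND T = T
m11 = m8 OR m4 = T OR T = T

m2 = T, m5 = F, m11 = T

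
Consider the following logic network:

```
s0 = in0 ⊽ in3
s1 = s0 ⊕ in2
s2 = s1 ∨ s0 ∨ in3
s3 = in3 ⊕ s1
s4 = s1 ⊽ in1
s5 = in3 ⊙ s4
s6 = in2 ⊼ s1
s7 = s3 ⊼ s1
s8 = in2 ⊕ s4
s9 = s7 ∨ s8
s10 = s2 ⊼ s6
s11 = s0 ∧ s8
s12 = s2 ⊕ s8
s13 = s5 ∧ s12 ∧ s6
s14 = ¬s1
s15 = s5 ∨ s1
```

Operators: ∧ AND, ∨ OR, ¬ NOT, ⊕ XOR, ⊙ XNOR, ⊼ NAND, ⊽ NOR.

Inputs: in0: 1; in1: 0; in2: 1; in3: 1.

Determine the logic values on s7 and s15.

s7 = 1, s15 = 1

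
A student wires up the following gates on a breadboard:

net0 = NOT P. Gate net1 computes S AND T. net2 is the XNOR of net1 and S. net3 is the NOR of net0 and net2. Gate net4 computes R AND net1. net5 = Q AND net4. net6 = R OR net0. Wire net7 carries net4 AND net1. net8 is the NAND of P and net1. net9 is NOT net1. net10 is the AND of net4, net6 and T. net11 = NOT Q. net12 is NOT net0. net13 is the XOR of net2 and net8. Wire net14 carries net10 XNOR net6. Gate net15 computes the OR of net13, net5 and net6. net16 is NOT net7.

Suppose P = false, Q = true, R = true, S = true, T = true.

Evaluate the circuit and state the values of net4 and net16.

net4 = true; net16 = false

net1 = S AND T = true AND true = true
net4 = R AND net1 = true AND true = true
net7 = net4 AND net1 = true AND true = true
net16 = NOT net7 = NOT true = false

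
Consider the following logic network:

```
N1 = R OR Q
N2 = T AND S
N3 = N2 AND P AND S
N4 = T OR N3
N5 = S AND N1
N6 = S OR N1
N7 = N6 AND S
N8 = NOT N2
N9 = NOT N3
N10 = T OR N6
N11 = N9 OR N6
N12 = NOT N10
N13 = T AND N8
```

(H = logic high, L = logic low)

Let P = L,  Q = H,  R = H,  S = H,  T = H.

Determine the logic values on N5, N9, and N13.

N5 = H; N9 = H; N13 = L

N1 = R OR Q = H OR H = H
N2 = T AND S = H AND H = H
N3 = N2 AND P AND S = H AND L AND H = L
N5 = S AND N1 = H AND H = H
N8 = NOT N2 = NOT H = L
N9 = NOT N3 = NOT L = H
N13 = T AND N8 = H AND L = L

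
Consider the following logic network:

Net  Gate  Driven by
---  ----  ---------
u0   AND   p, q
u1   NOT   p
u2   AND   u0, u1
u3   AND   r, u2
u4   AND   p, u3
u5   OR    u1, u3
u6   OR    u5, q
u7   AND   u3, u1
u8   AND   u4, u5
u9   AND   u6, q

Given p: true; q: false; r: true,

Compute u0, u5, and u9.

u0 = false; u5 = false; u9 = false

u0 = p AND q = true AND false = false
u1 = NOT p = NOT true = false
u2 = u0 AND u1 = false AND false = false
u3 = r AND u2 = true AND false = false
u5 = u1 OR u3 = false OR false = false
u6 = u5 OR q = false OR false = false
u9 = u6 AND q = false AND false = false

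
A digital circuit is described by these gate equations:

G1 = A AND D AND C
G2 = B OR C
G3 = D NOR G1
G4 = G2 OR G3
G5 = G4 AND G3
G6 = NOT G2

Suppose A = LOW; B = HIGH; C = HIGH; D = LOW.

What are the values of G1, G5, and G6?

G1 = A AND D AND C = LOW AND LOW AND HIGH = LOW
G2 = B OR C = HIGH OR HIGH = HIGH
G3 = D NOR G1 = LOW NOR LOW = HIGH
G4 = G2 OR G3 = HIGH OR HIGH = HIGH
G5 = G4 AND G3 = HIGH AND HIGH = HIGH
G6 = NOT G2 = NOT HIGH = LOW

G1 = LOW  G5 = HIGH  G6 = LOW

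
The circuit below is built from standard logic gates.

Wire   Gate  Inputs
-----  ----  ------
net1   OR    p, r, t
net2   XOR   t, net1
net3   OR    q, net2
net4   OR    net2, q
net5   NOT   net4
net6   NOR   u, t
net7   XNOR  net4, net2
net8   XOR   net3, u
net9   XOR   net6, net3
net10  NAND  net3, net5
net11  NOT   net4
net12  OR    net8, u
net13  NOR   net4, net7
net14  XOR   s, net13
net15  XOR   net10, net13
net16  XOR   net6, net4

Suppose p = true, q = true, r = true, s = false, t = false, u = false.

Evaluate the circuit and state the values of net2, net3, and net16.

net1 = p OR r OR t = true OR true OR false = true
net2 = t XOR net1 = false XOR true = true
net3 = q OR net2 = true OR true = true
net4 = net2 OR q = true OR true = true
net6 = u NOR t = false NOR false = true
net16 = net6 XOR net4 = true XOR true = false

net2 = true  net3 = true  net16 = false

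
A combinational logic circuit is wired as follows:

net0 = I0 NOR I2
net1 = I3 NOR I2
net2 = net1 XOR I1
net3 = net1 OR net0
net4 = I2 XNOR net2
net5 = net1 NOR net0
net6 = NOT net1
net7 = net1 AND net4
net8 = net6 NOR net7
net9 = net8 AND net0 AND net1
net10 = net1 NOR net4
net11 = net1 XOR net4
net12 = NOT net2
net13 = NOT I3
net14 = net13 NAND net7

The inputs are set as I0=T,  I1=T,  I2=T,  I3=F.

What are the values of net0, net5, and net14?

net0 = F, net5 = T, net14 = T

net0 = I0 NOR I2 = T NOR T = F
net1 = I3 NOR I2 = F NOR T = F
net2 = net1 XOR I1 = F XOR T = T
net4 = I2 XNOR net2 = T XNOR T = T
net5 = net1 NOR net0 = F NOR F = T
net7 = net1 AND net4 = F AND T = F
net13 = NOT I3 = NOT F = T
net14 = net13 NAND net7 = T NAND F = T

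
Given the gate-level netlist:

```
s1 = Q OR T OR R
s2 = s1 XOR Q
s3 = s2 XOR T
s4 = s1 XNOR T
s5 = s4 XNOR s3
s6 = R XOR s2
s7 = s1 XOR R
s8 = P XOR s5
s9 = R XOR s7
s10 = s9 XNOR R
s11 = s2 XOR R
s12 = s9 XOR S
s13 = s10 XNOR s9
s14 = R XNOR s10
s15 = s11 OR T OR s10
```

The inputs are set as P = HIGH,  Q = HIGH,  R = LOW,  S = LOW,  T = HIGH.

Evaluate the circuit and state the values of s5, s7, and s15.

s1 = Q OR T OR R = HIGH OR HIGH OR LOW = HIGH
s2 = s1 XOR Q = HIGH XOR HIGH = LOW
s3 = s2 XOR T = LOW XOR HIGH = HIGH
s4 = s1 XNOR T = HIGH XNOR HIGH = HIGH
s5 = s4 XNOR s3 = HIGH XNOR HIGH = HIGH
s7 = s1 XOR R = HIGH XOR LOW = HIGH
s9 = R XOR s7 = LOW XOR HIGH = HIGH
s10 = s9 XNOR R = HIGH XNOR LOW = LOW
s11 = s2 XOR R = LOW XOR LOW = LOW
s15 = s11 OR T OR s10 = LOW OR HIGH OR LOW = HIGH

s5 = HIGH  s7 = HIGH  s15 = HIGH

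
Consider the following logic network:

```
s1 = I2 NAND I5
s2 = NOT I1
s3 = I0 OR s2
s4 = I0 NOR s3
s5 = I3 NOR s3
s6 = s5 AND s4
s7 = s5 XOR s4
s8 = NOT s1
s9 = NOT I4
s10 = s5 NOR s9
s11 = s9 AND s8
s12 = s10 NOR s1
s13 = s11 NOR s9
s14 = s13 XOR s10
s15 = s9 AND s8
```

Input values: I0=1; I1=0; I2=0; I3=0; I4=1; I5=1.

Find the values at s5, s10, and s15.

s1 = I2 NAND I5 = 0 NAND 1 = 1
s2 = NOT I1 = NOT 0 = 1
s3 = I0 OR s2 = 1 OR 1 = 1
s5 = I3 NOR s3 = 0 NOR 1 = 0
s8 = NOT s1 = NOT 1 = 0
s9 = NOT I4 = NOT 1 = 0
s10 = s5 NOR s9 = 0 NOR 0 = 1
s15 = s9 AND s8 = 0 AND 0 = 0

s5 = 0, s10 = 1, s15 = 0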